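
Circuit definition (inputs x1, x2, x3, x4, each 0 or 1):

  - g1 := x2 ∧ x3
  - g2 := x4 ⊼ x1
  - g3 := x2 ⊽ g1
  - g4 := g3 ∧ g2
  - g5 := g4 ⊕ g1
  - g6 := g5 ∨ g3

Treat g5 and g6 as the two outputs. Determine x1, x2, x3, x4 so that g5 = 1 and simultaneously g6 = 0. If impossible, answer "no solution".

no solution exists

Across all 16 input combinations, none give both g5 = 1 and g6 = 0.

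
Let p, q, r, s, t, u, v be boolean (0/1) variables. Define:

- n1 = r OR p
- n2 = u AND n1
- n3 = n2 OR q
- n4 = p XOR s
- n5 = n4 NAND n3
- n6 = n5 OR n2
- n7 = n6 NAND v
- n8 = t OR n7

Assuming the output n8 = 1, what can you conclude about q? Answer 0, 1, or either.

either

Both values of q occur among assignments with n8 = 1:
  q=0: p=0, q=0, r=0, s=0, t=0, u=0, v=0
  q=1: p=0, q=1, r=0, s=0, t=0, u=0, v=0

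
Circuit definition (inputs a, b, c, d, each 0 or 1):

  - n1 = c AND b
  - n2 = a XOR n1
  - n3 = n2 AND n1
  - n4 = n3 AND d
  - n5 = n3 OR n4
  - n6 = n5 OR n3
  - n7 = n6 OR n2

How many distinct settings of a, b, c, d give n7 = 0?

n7 = n6 OR n2 must be 0, so both n6 = 0 and n2 = 0.
n6 = n5 OR n3 must be 0, so both n5 = 0 and n3 = 0.
n2 = a XOR n1 must be 0, so a and n1 are equal.
Enumerating the 16 input combinations, 8 give n7 = 0 and 8 give n7 = 1.

8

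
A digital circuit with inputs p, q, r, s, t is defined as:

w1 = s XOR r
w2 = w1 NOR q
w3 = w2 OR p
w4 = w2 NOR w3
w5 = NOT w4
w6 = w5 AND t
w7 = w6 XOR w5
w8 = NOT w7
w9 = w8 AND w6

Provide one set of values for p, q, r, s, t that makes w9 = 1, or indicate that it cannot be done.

p=1, q=0, r=0, s=1, t=1

w9 = w8 AND w6 must be 1, so both w8 = 1 and w6 = 1.
w8 = NOT w7 must be 1, so w7 = 0.
Check with p=1, q=0, r=0, s=1, t=1:
w1 = s XOR r = 1 XOR 0 = 1
w2 = w1 NOR q = 1 NOR 0 = 0
w3 = w2 OR p = 0 OR 1 = 1
w4 = w2 NOR w3 = 0 NOR 1 = 0
w5 = NOT w4 = NOT 0 = 1
w6 = w5 AND t = 1 AND 1 = 1
w7 = w6 XOR w5 = 1 XOR 1 = 0
w8 = NOT w7 = NOT 0 = 1
w9 = w8 AND w6 = 1 AND 1 = 1
So w9 = 1 as required.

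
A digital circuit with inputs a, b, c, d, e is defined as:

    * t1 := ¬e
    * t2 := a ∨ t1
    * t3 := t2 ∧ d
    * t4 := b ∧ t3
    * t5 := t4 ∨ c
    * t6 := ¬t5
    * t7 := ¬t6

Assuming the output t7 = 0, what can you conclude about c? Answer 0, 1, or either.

t7 = ¬t6 must be 0, so t6 = 1.
t6 = ¬t5 must be 1, so t5 = 0.
Every assignment with t7 = 0 has c = 0; there are 13 such assignment(s).

0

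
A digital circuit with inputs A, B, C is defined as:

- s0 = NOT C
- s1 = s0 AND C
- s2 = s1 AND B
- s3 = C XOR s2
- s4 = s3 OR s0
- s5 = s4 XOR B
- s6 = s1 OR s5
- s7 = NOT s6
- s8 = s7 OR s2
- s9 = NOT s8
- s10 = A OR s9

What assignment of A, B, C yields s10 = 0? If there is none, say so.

A=0 B=1 C=0

s10 = A OR s9 must be 0, so both A = 0 and s9 = 0.
s9 = NOT s8 must be 0, so s8 = 1.
Check with A=0 B=1 C=0:
s0 = NOT C = NOT 0 = 1
s1 = s0 AND C = 1 AND 0 = 0
s2 = s1 AND B = 0 AND 1 = 0
s3 = C XOR s2 = 0 XOR 0 = 0
s4 = s3 OR s0 = 0 OR 1 = 1
s5 = s4 XOR B = 1 XOR 1 = 0
s6 = s1 OR s5 = 0 OR 0 = 0
s7 = NOT s6 = NOT 0 = 1
s8 = s7 OR s2 = 1 OR 0 = 1
s9 = NOT s8 = NOT 1 = 0
s10 = A OR s9 = 0 OR 0 = 0
So s10 = 0 as required.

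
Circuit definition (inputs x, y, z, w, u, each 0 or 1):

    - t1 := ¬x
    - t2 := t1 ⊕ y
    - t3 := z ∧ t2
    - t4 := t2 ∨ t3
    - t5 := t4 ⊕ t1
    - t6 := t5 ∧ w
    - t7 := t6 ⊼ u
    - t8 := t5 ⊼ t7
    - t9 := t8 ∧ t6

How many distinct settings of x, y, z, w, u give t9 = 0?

28

t9 = t8 ∧ t6 must be 0, so at least one of t8, t6 is 0.
Enumerating the 32 input combinations, 28 give t9 = 0 and 4 give t9 = 1.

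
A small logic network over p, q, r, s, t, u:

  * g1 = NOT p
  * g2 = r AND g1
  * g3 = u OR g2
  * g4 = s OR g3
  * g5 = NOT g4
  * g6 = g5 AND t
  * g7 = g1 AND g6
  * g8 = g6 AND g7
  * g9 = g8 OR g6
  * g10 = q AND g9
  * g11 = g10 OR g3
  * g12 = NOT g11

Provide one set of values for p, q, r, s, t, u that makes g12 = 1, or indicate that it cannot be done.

p=0, q=1, r=0, s=1, t=1, u=0

g12 = NOT g11 must be 1, so g11 = 0.
Check with p=0, q=1, r=0, s=1, t=1, u=0:
g1 = NOT p = NOT 0 = 1
g2 = r AND g1 = 0 AND 1 = 0
g3 = u OR g2 = 0 OR 0 = 0
g4 = s OR g3 = 1 OR 0 = 1
g5 = NOT g4 = NOT 1 = 0
g6 = g5 AND t = 0 AND 1 = 0
g7 = g1 AND g6 = 1 AND 0 = 0
g8 = g6 AND g7 = 0 AND 0 = 0
g9 = g8 OR g6 = 0 OR 0 = 0
g10 = q AND g9 = 1 AND 0 = 0
g11 = g10 OR g3 = 0 OR 0 = 0
g12 = NOT g11 = NOT 0 = 1
So g12 = 1 as required.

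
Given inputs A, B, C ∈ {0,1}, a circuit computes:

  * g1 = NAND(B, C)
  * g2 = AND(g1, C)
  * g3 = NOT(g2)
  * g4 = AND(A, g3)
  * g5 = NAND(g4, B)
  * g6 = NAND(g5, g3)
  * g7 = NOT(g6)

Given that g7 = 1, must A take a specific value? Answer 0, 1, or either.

either

Both values of A occur among assignments with g7 = 1:
  A=0: A=0, B=0, C=0
  A=1: A=1, B=0, C=0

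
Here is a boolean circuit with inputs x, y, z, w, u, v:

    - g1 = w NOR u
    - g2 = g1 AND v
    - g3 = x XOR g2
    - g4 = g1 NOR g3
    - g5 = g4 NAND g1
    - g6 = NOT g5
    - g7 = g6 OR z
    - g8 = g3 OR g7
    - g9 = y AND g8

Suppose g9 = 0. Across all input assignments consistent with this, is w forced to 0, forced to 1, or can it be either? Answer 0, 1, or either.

Both values of w occur among assignments with g9 = 0:
  w=0: x=0, y=0, z=0, w=0, u=0, v=0
  w=1: x=0, y=0, z=0, w=1, u=0, v=0

either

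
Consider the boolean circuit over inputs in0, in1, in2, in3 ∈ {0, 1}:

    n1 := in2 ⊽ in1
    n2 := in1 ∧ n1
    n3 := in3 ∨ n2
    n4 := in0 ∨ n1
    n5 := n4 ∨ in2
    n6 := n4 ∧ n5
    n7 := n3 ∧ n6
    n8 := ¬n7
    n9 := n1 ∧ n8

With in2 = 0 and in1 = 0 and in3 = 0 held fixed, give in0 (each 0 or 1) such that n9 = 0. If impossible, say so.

no solution exists

With in2 = 0 and in1 = 0 and in3 = 0 fixed, none of the 2 settings of in0 give n9 = 0.
For example, with in0=0:
n1 = in2 ⊽ in1 = 0 ⊽ 0 = 1
n2 = in1 ∧ n1 = 0 ∧ 1 = 0
n3 = in3 ∨ n2 = 0 ∨ 0 = 0
n4 = in0 ∨ n1 = 0 ∨ 1 = 1
n5 = n4 ∨ in2 = 1 ∨ 0 = 1
n6 = n4 ∧ n5 = 1 ∧ 1 = 1
n7 = n3 ∧ n6 = 0 ∧ 1 = 0
n8 = ¬n7 = ¬0 = 1
n9 = n1 ∧ n8 = 1 ∧ 1 = 1
giving n9 = 1 ≠ 0.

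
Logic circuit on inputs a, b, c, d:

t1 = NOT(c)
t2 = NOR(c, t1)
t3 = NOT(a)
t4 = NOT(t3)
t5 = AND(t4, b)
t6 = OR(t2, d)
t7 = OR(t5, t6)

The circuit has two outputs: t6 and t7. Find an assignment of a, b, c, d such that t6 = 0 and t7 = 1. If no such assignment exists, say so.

a=1 b=1 c=0 d=0

Check with a=1 b=1 c=0 d=0:
t1 = NOT(c) = NOT 0 = 1
t2 = NOR(c, t1) = NOR(0, 1) = 0
t3 = NOT(a) = NOT 1 = 0
t4 = NOT(t3) = NOT 0 = 1
t5 = AND(t4, b) = AND(1, 1) = 1
t6 = OR(t2, d) = OR(0, 0) = 0
t7 = OR(t5, t6) = OR(1, 0) = 1
So t6 = 0 and t7 = 1.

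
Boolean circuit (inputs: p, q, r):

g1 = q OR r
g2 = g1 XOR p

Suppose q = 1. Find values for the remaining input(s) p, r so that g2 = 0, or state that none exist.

p=1, r=0

g2 = g1 XOR p must be 0, so g1 and p are equal.
Check with q = 1 and p=1, r=0:
g1 = q OR r = 1 OR 0 = 1
g2 = g1 XOR p = 1 XOR 1 = 0
So g2 = 0.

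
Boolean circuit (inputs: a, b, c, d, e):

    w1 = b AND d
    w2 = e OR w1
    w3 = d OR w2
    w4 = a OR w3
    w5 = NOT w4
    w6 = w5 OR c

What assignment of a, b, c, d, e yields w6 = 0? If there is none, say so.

w6 = w5 OR c must be 0, so both w5 = 0 and c = 0.
w5 = NOT w4 must be 0, so w4 = 1.
w4 = a OR w3 must be 1, so at least one of a, w3 is 1.
Check with a=1, b=0, c=0, d=0, e=0:
w1 = b AND d = 0 AND 0 = 0
w2 = e OR w1 = 0 OR 0 = 0
w3 = d OR w2 = 0 OR 0 = 0
w4 = a OR w3 = 1 OR 0 = 1
w5 = NOT w4 = NOT 1 = 0
w6 = w5 OR c = 0 OR 0 = 0
So w6 = 0 as required.

a=1, b=0, c=0, d=0, e=0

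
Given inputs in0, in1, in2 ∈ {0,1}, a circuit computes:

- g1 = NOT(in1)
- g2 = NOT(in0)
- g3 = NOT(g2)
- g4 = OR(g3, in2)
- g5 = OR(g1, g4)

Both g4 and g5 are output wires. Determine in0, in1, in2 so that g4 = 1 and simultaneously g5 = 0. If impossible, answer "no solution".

no solution exists

Across all 8 input combinations, none give both g4 = 1 and g5 = 0.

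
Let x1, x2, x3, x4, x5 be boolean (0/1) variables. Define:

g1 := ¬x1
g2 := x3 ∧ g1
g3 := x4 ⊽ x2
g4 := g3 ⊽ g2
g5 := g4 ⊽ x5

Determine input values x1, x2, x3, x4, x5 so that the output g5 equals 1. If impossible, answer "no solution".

g5 = g4 ⊽ x5 must be 1, so both g4 = 0 and x5 = 0.
g4 = g3 ⊽ g2 must be 0, so at least one of g3, g2 is 1.
Check with x1=1, x2=0, x3=0, x4=0, x5=0:
g1 = ¬x1 = ¬1 = 0
g2 = x3 ∧ g1 = 0 ∧ 0 = 0
g3 = x4 ⊽ x2 = 0 ⊽ 0 = 1
g4 = g3 ⊽ g2 = 1 ⊽ 0 = 0
g5 = g4 ⊽ x5 = 0 ⊽ 0 = 1
So g5 = 1 as required.

x1=1, x2=0, x3=0, x4=0, x5=0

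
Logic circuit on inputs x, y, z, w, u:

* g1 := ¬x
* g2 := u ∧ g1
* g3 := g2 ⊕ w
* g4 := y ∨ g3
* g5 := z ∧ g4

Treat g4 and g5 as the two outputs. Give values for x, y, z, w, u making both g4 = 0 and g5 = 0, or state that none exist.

x=0 y=0 z=1 w=0 u=0

Check with x=0 y=0 z=1 w=0 u=0:
g1 = ¬x = ¬0 = 1
g2 = u ∧ g1 = 0 ∧ 1 = 0
g3 = g2 ⊕ w = 0 ⊕ 0 = 0
g4 = y ∨ g3 = 0 ∨ 0 = 0
g5 = z ∧ g4 = 1 ∧ 0 = 0
So g4 = 0 and g5 = 0.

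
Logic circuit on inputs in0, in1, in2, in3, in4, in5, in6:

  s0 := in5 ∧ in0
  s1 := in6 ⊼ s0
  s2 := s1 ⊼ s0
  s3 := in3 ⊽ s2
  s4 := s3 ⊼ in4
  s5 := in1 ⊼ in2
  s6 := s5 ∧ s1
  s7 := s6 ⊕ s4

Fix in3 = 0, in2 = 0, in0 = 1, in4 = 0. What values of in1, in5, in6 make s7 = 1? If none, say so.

Check with in3 = 0, in2 = 0, in0 = 1, in4 = 0 and in1=1, in5=1, in6=1:
s0 = in5 ∧ in0 = 1 ∧ 1 = 1
s1 = in6 ⊼ s0 = 1 ⊼ 1 = 0
s2 = s1 ⊼ s0 = 0 ⊼ 1 = 1
s3 = in3 ⊽ s2 = 0 ⊽ 1 = 0
s4 = s3 ⊼ in4 = 0 ⊼ 0 = 1
s5 = in1 ⊼ in2 = 1 ⊼ 0 = 1
s6 = s5 ∧ s1 = 1 ∧ 0 = 0
s7 = s6 ⊕ s4 = 0 ⊕ 1 = 1
So s7 = 1.

in1=1, in5=1, in6=1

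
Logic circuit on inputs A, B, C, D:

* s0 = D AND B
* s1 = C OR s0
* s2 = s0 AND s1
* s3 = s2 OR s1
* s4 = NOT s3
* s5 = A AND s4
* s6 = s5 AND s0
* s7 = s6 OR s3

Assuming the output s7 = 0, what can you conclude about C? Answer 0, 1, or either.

0

s7 = s6 OR s3 must be 0, so both s6 = 0 and s3 = 0.
Every assignment with s7 = 0 has C = 0; there are 6 such assignment(s).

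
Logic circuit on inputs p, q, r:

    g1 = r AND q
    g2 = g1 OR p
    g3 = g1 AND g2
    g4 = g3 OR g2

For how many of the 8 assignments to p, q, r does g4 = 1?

5

g4 = g3 OR g2 must be 1, so at least one of g3, g2 is 1.
Satisfying assignments:
  p=0, q=1, r=1
  p=1, q=0, r=0
  p=1, q=0, r=1
  p=1, q=1, r=0
  p=1, q=1, r=1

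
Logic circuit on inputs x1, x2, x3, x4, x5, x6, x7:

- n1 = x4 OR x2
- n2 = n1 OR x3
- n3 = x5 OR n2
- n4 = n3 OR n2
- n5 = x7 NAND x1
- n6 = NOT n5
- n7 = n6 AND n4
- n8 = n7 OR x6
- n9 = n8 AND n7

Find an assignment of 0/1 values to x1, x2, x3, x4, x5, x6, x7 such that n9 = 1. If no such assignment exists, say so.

x1=1, x2=0, x3=0, x4=0, x5=1, x6=1, x7=1

n9 = n8 AND n7 must be 1, so both n8 = 1 and n7 = 1.
n8 = n7 OR x6 must be 1, so at least one of n7, x6 is 1.
Check with x1=1, x2=0, x3=0, x4=0, x5=1, x6=1, x7=1:
n1 = x4 OR x2 = 0 OR 0 = 0
n2 = n1 OR x3 = 0 OR 0 = 0
n3 = x5 OR n2 = 1 OR 0 = 1
n4 = n3 OR n2 = 1 OR 0 = 1
n5 = x7 NAND x1 = 1 NAND 1 = 0
n6 = NOT n5 = NOT 0 = 1
n7 = n6 AND n4 = 1 AND 1 = 1
n8 = n7 OR x6 = 1 OR 1 = 1
n9 = n8 AND n7 = 1 AND 1 = 1
So n9 = 1 as required.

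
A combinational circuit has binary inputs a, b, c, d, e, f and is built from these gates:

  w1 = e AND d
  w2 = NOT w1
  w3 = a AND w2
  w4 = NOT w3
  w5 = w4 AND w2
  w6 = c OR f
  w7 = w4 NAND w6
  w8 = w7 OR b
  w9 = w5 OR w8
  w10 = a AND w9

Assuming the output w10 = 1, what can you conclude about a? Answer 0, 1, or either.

1

w10 = a AND w9 must be 1, so both a = 1 and w9 = 1.
Every assignment with w10 = 1 has a = 1; there are 29 such assignment(s).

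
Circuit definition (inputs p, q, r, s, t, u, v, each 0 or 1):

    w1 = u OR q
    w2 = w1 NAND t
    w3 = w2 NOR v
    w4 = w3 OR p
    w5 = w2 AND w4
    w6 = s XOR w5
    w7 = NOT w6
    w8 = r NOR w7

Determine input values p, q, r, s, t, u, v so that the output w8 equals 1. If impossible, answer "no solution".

p=1, q=0, r=0, s=0, t=0, u=1, v=1

w8 = r NOR w7 must be 1, so both r = 0 and w7 = 0.
Check with p=1, q=0, r=0, s=0, t=0, u=1, v=1:
w1 = u OR q = 1 OR 0 = 1
w2 = w1 NAND t = 1 NAND 0 = 1
w3 = w2 NOR v = 1 NOR 1 = 0
w4 = w3 OR p = 0 OR 1 = 1
w5 = w2 AND w4 = 1 AND 1 = 1
w6 = s XOR w5 = 0 XOR 1 = 1
w7 = NOT w6 = NOT 1 = 0
w8 = r NOR w7 = 0 NOR 0 = 1
So w8 = 1 as required.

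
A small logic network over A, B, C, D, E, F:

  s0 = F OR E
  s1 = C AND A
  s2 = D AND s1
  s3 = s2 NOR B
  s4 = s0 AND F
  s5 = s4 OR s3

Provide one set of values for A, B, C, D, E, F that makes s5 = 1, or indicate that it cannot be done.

A=0, B=0, C=1, D=0, E=1, F=1

s5 = s4 OR s3 must be 1, so at least one of s4, s3 is 1.
Check with A=0, B=0, C=1, D=0, E=1, F=1:
s0 = F OR E = 1 OR 1 = 1
s1 = C AND A = 1 AND 0 = 0
s2 = D AND s1 = 0 AND 0 = 0
s3 = s2 NOR B = 0 NOR 0 = 1
s4 = s0 AND F = 1 AND 1 = 1
s5 = s4 OR s3 = 1 OR 1 = 1
So s5 = 1 as required.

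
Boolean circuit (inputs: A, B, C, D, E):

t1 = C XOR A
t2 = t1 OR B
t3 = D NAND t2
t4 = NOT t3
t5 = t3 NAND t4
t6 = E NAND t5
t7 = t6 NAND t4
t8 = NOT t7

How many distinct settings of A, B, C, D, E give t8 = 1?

6

t8 = NOT t7 must be 1, so t7 = 0.
t7 = t6 NAND t4 must be 0, so both t6 = 1 and t4 = 1.
t6 = E NAND t5 must be 1, so at least one of E, t5 is 0.
Satisfying assignments:
  A=0, B=0, C=1, D=1, E=0
  A=0, B=1, C=0, D=1, E=0
  A=0, B=1, C=1, D=1, E=0
  A=1, B=0, C=0, D=1, E=0
  A=1, B=1, C=0, D=1, E=0
  A=1, B=1, C=1, D=1, E=0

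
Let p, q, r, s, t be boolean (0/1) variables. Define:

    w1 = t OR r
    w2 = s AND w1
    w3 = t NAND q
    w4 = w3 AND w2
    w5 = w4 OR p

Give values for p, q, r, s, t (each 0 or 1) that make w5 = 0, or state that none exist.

w5 = w4 OR p must be 0, so both w4 = 0 and p = 0.
w4 = w3 AND w2 must be 0, so at least one of w3, w2 is 0.
Check with p=0 q=1 r=0 s=0 t=0:
w1 = t OR r = 0 OR 0 = 0
w2 = s AND w1 = 0 AND 0 = 0
w3 = t NAND q = 0 NAND 1 = 1
w4 = w3 AND w2 = 1 AND 0 = 0
w5 = w4 OR p = 0 OR 0 = 0
So w5 = 0 as required.

p=0 q=1 r=0 s=0 t=0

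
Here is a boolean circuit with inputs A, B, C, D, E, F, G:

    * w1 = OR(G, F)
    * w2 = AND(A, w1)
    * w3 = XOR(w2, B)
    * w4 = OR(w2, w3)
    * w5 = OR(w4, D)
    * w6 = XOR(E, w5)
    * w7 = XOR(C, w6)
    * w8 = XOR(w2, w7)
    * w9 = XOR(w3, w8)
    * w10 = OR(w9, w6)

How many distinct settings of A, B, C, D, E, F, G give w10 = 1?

w10 = OR(w9, w6) must be 1, so at least one of w9, w6 is 1.
Enumerating the 128 input combinations, 96 give w10 = 1 and 32 give w10 = 0.

96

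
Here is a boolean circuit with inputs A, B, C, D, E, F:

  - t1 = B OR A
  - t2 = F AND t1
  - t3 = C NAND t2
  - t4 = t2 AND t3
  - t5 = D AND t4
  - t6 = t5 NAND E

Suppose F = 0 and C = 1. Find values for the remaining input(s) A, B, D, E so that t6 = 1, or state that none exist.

A=1, B=0, D=1, E=0

t6 = t5 NAND E must be 1, so at least one of t5, E is 0.
Check with F = 0 and C = 1 and A=1, B=0, D=1, E=0:
t1 = B OR A = 0 OR 1 = 1
t2 = F AND t1 = 0 AND 1 = 0
t3 = C NAND t2 = 1 NAND 0 = 1
t4 = t2 AND t3 = 0 AND 1 = 0
t5 = D AND t4 = 1 AND 0 = 0
t6 = t5 NAND E = 0 NAND 0 = 1
So t6 = 1.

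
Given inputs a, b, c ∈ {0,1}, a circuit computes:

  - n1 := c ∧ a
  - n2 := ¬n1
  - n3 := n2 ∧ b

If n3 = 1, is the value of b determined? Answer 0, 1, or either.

1

n3 = n2 ∧ b must be 1, so both n2 = 1 and b = 1.
n2 = ¬n1 must be 1, so n1 = 0.
n1 = c ∧ a must be 0, so at least one of c, a is 0.
Every assignment with n3 = 1 has b = 1; there are 3 such assignment(s).
  a=0, b=1, c=0
  a=0, b=1, c=1
  a=1, b=1, c=0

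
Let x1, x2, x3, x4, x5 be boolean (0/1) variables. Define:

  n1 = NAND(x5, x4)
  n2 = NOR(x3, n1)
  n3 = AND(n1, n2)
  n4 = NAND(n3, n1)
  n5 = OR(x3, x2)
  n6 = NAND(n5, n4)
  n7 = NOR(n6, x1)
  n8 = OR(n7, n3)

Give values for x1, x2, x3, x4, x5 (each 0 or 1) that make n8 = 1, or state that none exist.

n8 = OR(n7, n3) must be 1, so at least one of n7, n3 is 1.
Check with x1=0, x2=0, x3=1, x4=0, x5=1:
n1 = NAND(x5, x4) = NAND(1, 0) = 1
n2 = NOR(x3, n1) = NOR(1, 1) = 0
n3 = AND(n1, n2) = AND(1, 0) = 0
n4 = NAND(n3, n1) = NAND(0, 1) = 1
n5 = OR(x3, x2) = OR(1, 0) = 1
n6 = NAND(n5, n4) = NAND(1, 1) = 0
n7 = NOR(n6, x1) = NOR(0, 0) = 1
n8 = OR(n7, n3) = OR(1, 0) = 1
So n8 = 1 as required.

x1=0, x2=0, x3=1, x4=0, x5=1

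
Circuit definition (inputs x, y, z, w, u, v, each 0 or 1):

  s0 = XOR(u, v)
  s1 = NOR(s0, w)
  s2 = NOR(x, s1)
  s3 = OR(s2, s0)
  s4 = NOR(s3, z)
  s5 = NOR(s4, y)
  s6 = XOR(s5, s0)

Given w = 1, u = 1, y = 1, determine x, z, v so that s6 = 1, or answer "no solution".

x=1 z=0 v=0

s6 = XOR(s5, s0) must be 1, so s5 and s0 differ.
Check with w = 1, u = 1, y = 1 and x=1, z=0, v=0:
s0 = XOR(u, v) = XOR(1, 0) = 1
s1 = NOR(s0, w) = NOR(1, 1) = 0
s2 = NOR(x, s1) = NOR(1, 0) = 0
s3 = OR(s2, s0) = OR(0, 1) = 1
s4 = NOR(s3, z) = NOR(1, 0) = 0
s5 = NOR(s4, y) = NOR(0, 1) = 0
s6 = XOR(s5, s0) = XOR(0, 1) = 1
So s6 = 1.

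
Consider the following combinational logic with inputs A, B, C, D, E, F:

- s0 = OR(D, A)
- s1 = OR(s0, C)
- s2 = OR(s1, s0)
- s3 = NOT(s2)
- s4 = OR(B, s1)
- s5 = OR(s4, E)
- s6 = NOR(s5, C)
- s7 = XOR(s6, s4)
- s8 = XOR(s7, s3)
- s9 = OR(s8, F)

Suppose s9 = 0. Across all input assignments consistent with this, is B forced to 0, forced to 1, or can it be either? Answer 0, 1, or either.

Both values of B occur among assignments with s9 = 0:
  B=0: A=0, B=0, C=0, D=0, E=0, F=0
  B=1: A=0, B=1, C=0, D=0, E=0, F=0

either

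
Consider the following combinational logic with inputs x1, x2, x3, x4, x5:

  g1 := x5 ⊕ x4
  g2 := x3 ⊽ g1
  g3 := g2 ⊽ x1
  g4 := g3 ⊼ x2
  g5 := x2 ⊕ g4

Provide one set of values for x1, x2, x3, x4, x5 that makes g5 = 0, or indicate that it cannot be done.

g5 = x2 ⊕ g4 must be 0, so x2 and g4 are equal.
Check with x1=1 x2=1 x3=0 x4=0 x5=1:
g1 = x5 ⊕ x4 = 1 ⊕ 0 = 1
g2 = x3 ⊽ g1 = 0 ⊽ 1 = 0
g3 = g2 ⊽ x1 = 0 ⊽ 1 = 0
g4 = g3 ⊼ x2 = 0 ⊼ 1 = 1
g5 = x2 ⊕ g4 = 1 ⊕ 1 = 0
So g5 = 0 as required.

x1=1 x2=1 x3=0 x4=0 x5=1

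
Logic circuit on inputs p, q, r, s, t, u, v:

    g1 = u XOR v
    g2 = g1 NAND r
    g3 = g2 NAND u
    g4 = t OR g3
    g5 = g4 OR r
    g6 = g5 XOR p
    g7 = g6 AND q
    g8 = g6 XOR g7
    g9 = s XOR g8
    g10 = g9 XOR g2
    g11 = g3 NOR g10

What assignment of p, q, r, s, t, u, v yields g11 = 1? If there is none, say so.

g11 = g3 NOR g10 must be 1, so both g3 = 0 and g10 = 0.
g3 = g2 NAND u must be 0, so both g2 = 1 and u = 1.
Check with p=1 q=1 r=0 s=1 t=0 u=1 v=1:
g1 = u XOR v = 1 XOR 1 = 0
g2 = g1 NAND r = 0 NAND 0 = 1
g3 = g2 NAND u = 1 NAND 1 = 0
g4 = t OR g3 = 0 OR 0 = 0
g5 = g4 OR r = 0 OR 0 = 0
g6 = g5 XOR p = 0 XOR 1 = 1
g7 = g6 AND q = 1 AND 1 = 1
g8 = g6 XOR g7 = 1 XOR 1 = 0
g9 = s XOR g8 = 1 XOR 0 = 1
g10 = g9 XOR g2 = 1 XOR 1 = 0
g11 = g3 NOR g10 = 0 NOR 0 = 1
So g11 = 1 as required.

p=1 q=1 r=0 s=1 t=0 u=1 v=1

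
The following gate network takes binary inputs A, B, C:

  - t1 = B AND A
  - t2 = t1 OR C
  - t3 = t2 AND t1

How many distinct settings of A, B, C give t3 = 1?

t3 = t2 AND t1 must be 1, so both t2 = 1 and t1 = 1.
t2 = t1 OR C must be 1, so at least one of t1, C is 1.
t1 = B AND A must be 1, so both B = 1 and A = 1.
Satisfying assignments:
  A=1, B=1, C=0
  A=1, B=1, C=1

2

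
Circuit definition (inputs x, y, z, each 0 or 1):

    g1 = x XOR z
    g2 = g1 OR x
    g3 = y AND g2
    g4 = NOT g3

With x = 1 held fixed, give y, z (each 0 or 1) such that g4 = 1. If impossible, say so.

y=0, z=0

Check with x = 1 and y=0, z=0:
g1 = x XOR z = 1 XOR 0 = 1
g2 = g1 OR x = 1 OR 1 = 1
g3 = y AND g2 = 0 AND 1 = 0
g4 = NOT g3 = NOT 0 = 1
So g4 = 1.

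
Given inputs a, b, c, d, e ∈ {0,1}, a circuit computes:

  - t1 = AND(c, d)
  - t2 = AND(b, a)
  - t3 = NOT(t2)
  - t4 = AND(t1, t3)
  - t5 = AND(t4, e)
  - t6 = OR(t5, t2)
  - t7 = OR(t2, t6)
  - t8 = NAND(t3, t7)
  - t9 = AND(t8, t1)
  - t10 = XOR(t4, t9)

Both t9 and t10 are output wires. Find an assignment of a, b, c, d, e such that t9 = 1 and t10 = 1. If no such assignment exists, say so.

a=1, b=1, c=1, d=1, e=0

Check with a=1, b=1, c=1, d=1, e=0:
t1 = AND(c, d) = AND(1, 1) = 1
t2 = AND(b, a) = AND(1, 1) = 1
t3 = NOT(t2) = NOT 1 = 0
t4 = AND(t1, t3) = AND(1, 0) = 0
t5 = AND(t4, e) = AND(0, 0) = 0
t6 = OR(t5, t2) = OR(0, 1) = 1
t7 = OR(t2, t6) = OR(1, 1) = 1
t8 = NAND(t3, t7) = NAND(0, 1) = 1
t9 = AND(t8, t1) = AND(1, 1) = 1
t10 = XOR(t4, t9) = XOR(0, 1) = 1
So t9 = 1 and t10 = 1.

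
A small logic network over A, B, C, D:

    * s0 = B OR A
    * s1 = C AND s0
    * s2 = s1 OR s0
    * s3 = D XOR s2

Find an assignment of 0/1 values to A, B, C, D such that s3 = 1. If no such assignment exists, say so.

Check with A=1, B=0, C=1, D=0:
s0 = B OR A = 0 OR 1 = 1
s1 = C AND s0 = 1 AND 1 = 1
s2 = s1 OR s0 = 1 OR 1 = 1
s3 = D XOR s2 = 0 XOR 1 = 1
So s3 = 1 as required.

A=1, B=0, C=1, D=0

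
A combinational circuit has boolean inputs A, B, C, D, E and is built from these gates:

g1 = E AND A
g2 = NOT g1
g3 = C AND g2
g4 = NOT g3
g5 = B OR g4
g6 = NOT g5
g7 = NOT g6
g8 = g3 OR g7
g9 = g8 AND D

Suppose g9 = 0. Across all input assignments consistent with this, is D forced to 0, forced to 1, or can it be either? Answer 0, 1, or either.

0

g9 = g8 AND D must be 0, so at least one of g8, D is 0.
Every assignment with g9 = 0 has D = 0; there are 16 such assignment(s).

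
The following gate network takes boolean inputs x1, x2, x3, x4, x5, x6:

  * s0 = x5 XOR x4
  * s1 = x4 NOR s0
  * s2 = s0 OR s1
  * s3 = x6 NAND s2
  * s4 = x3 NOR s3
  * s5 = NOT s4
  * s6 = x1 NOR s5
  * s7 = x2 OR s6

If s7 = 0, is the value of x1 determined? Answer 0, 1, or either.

either

Both values of x1 occur among assignments with s7 = 0:
  x1=0: x1=0, x2=0, x3=0, x4=0, x5=0, x6=0
  x1=1: x1=1, x2=0, x3=0, x4=0, x5=0, x6=0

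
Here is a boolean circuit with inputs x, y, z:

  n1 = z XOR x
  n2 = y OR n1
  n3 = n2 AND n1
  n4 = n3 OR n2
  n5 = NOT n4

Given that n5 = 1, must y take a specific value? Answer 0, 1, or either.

n5 = NOT n4 must be 1, so n4 = 0.
n4 = n3 OR n2 must be 0, so both n3 = 0 and n2 = 0.
n3 = n2 AND n1 must be 0, so at least one of n2, n1 is 0.
Every assignment with n5 = 1 has y = 0; there are 2 such assignment(s).
  x=0, y=0, z=0
  x=1, y=0, z=1

0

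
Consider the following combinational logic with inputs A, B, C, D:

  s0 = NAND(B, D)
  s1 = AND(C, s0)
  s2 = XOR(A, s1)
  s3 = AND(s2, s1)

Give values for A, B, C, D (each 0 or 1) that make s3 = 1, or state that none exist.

Check with A=0 B=0 C=1 D=0:
s0 = NAND(B, D) = NAND(0, 0) = 1
s1 = AND(C, s0) = AND(1, 1) = 1
s2 = XOR(A, s1) = XOR(0, 1) = 1
s3 = AND(s2, s1) = AND(1, 1) = 1
So s3 = 1 as required.

A=0 B=0 C=1 D=0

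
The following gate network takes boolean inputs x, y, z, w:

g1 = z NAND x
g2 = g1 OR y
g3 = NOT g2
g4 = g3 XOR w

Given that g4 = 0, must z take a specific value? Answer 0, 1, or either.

Both values of z occur among assignments with g4 = 0:
  z=0: x=0, y=0, z=0, w=0
  z=1: x=0, y=0, z=1, w=0

either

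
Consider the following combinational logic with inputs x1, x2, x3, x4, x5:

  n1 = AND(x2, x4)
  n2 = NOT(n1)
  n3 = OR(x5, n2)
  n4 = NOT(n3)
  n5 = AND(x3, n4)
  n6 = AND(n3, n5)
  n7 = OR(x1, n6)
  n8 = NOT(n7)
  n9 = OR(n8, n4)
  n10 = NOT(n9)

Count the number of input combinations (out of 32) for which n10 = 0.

18

n10 = NOT(n9) must be 0, so n9 = 1.
n9 = OR(n8, n4) must be 1, so at least one of n8, n4 is 1.
Enumerating the 32 input combinations, 18 give n10 = 0 and 14 give n10 = 1.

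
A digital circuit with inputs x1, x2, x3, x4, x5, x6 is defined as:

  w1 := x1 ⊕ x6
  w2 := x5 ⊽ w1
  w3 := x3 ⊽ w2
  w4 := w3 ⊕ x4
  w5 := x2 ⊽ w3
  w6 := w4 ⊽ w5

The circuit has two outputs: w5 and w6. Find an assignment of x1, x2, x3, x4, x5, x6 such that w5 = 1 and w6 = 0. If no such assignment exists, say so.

x1=0, x2=0, x3=1, x4=1, x5=0, x6=1

Check with x1=0, x2=0, x3=1, x4=1, x5=0, x6=1:
w1 = x1 ⊕ x6 = 0 ⊕ 1 = 1
w2 = x5 ⊽ w1 = 0 ⊽ 1 = 0
w3 = x3 ⊽ w2 = 1 ⊽ 0 = 0
w4 = w3 ⊕ x4 = 0 ⊕ 1 = 1
w5 = x2 ⊽ w3 = 0 ⊽ 0 = 1
w6 = w4 ⊽ w5 = 1 ⊽ 1 = 0
So w5 = 1 and w6 = 0.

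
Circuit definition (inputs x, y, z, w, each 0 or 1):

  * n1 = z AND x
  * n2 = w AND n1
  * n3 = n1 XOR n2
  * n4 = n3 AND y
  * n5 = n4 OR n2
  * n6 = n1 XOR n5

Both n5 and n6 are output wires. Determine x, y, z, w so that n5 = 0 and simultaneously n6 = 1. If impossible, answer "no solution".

Check with x=1 y=0 z=1 w=0:
n1 = z AND x = 1 AND 1 = 1
n2 = w AND n1 = 0 AND 1 = 0
n3 = n1 XOR n2 = 1 XOR 0 = 1
n4 = n3 AND y = 1 AND 0 = 0
n5 = n4 OR n2 = 0 OR 0 = 0
n6 = n1 XOR n5 = 1 XOR 0 = 1
So n5 = 0 and n6 = 1.

x=1 y=0 z=1 w=0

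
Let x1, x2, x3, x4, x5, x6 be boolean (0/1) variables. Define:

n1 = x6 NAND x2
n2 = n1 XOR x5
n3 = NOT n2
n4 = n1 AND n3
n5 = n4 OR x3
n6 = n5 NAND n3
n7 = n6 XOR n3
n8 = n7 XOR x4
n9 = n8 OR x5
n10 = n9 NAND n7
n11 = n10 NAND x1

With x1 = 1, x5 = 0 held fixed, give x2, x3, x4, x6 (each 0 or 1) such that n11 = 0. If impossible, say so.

Check with x1 = 1, x5 = 0 and x2=1, x3=1, x4=1, x6=1:
n1 = x6 NAND x2 = 1 NAND 1 = 0
n2 = n1 XOR x5 = 0 XOR 0 = 0
n3 = NOT n2 = NOT 0 = 1
n4 = n1 AND n3 = 0 AND 1 = 0
n5 = n4 OR x3 = 0 OR 1 = 1
n6 = n5 NAND n3 = 1 NAND 1 = 0
n7 = n6 XOR n3 = 0 XOR 1 = 1
n8 = n7 XOR x4 = 1 XOR 1 = 0
n9 = n8 OR x5 = 0 OR 0 = 0
n10 = n9 NAND n7 = 0 NAND 1 = 1
n11 = n10 NAND x1 = 1 NAND 1 = 0
So n11 = 0.

x2=1 x3=1 x4=1 x6=1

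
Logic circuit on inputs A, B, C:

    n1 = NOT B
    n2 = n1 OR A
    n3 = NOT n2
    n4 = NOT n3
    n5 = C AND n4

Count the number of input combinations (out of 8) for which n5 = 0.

n5 = C AND n4 must be 0, so at least one of C, n4 is 0.
Satisfying assignments:
  A=0, B=0, C=0
  A=0, B=1, C=0
  A=0, B=1, C=1
  A=1, B=0, C=0
  A=1, B=1, C=0

5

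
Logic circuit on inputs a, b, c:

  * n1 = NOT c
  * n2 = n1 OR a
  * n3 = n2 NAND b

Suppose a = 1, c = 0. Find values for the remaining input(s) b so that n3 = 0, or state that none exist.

b=1

n3 = n2 NAND b must be 0, so both n2 = 1 and b = 1.
n2 = n1 OR a must be 1, so at least one of n1, a is 1.
Check with a = 1, c = 0 and b=1:
n1 = NOT c = NOT 0 = 1
n2 = n1 OR a = 1 OR 1 = 1
n3 = n2 NAND b = 1 NAND 1 = 0
So n3 = 0.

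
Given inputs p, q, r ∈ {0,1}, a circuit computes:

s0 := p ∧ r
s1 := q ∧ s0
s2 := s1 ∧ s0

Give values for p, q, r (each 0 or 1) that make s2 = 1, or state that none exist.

s2 = s1 ∧ s0 must be 1, so both s1 = 1 and s0 = 1.
Check with p=1 q=1 r=1:
s0 = p ∧ r = 1 ∧ 1 = 1
s1 = q ∧ s0 = 1 ∧ 1 = 1
s2 = s1 ∧ s0 = 1 ∧ 1 = 1
So s2 = 1 as required.

p=1 q=1 r=1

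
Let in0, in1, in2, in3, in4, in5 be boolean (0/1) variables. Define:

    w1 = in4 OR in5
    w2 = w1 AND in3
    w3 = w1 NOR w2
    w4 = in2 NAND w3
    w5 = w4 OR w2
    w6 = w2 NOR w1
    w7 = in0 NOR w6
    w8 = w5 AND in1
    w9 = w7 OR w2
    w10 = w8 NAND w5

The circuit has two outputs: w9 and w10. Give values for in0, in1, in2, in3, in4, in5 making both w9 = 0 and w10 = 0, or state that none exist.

in0=0 in1=1 in2=0 in3=0 in4=0 in5=0

Check with in0=0 in1=1 in2=0 in3=0 in4=0 in5=0:
w1 = in4 OR in5 = 0 OR 0 = 0
w2 = w1 AND in3 = 0 AND 0 = 0
w3 = w1 NOR w2 = 0 NOR 0 = 1
w4 = in2 NAND w3 = 0 NAND 1 = 1
w5 = w4 OR w2 = 1 OR 0 = 1
w6 = w2 NOR w1 = 0 NOR 0 = 1
w7 = in0 NOR w6 = 0 NOR 1 = 0
w8 = w5 AND in1 = 1 AND 1 = 1
w9 = w7 OR w2 = 0 OR 0 = 0
w10 = w8 NAND w5 = 1 NAND 1 = 0
So w9 = 0 and w10 = 0.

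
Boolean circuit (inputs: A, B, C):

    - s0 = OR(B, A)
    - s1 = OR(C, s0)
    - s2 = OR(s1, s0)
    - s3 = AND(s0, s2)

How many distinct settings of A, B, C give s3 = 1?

s3 = AND(s0, s2) must be 1, so both s0 = 1 and s2 = 1.
s0 = OR(B, A) must be 1, so at least one of B, A is 1.
Enumerating the 8 input combinations, 6 give s3 = 1 and 2 give s3 = 0.

6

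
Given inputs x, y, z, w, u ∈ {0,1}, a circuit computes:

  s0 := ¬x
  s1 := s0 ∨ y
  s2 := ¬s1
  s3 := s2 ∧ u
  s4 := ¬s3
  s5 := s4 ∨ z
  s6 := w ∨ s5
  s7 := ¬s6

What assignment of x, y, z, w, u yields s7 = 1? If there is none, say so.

x=1, y=0, z=0, w=0, u=1

Check with x=1, y=0, z=0, w=0, u=1:
s0 = ¬x = ¬1 = 0
s1 = s0 ∨ y = 0 ∨ 0 = 0
s2 = ¬s1 = ¬0 = 1
s3 = s2 ∧ u = 1 ∧ 1 = 1
s4 = ¬s3 = ¬1 = 0
s5 = s4 ∨ z = 0 ∨ 0 = 0
s6 = w ∨ s5 = 0 ∨ 0 = 0
s7 = ¬s6 = ¬0 = 1
So s7 = 1 as required.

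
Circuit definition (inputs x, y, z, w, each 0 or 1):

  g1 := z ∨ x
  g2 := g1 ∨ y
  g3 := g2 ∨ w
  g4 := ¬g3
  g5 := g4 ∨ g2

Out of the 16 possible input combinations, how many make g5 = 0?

g5 = g4 ∨ g2 must be 0, so both g4 = 0 and g2 = 0.
Satisfying assignments:
  x=0, y=0, z=0, w=1

1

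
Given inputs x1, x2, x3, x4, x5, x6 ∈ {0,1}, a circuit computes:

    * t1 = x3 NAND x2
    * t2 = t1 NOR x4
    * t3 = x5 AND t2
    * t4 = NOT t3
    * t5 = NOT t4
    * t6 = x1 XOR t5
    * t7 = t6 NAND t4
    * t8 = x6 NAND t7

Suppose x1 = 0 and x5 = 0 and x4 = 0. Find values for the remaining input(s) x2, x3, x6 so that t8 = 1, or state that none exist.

t8 = x6 NAND t7 must be 1, so at least one of x6, t7 is 0.
Check with x1 = 0 and x5 = 0 and x4 = 0 and x2=1, x3=1, x6=0:
t1 = x3 NAND x2 = 1 NAND 1 = 0
t2 = t1 NOR x4 = 0 NOR 0 = 1
t3 = x5 AND t2 = 0 AND 1 = 0
t4 = NOT t3 = NOT 0 = 1
t5 = NOT t4 = NOT 1 = 0
t6 = x1 XOR t5 = 0 XOR 0 = 0
t7 = t6 NAND t4 = 0 NAND 1 = 1
t8 = x6 NAND t7 = 0 NAND 1 = 1
So t8 = 1.

x2=1, x3=1, x6=0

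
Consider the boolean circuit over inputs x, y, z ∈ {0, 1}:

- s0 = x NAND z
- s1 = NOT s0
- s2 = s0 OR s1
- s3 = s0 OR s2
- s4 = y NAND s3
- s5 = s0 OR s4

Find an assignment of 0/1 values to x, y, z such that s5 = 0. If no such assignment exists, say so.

s5 = s0 OR s4 must be 0, so both s0 = 0 and s4 = 0.
s0 = x NAND z must be 0, so both x = 1 and z = 1.
Check with x=1, y=1, z=1:
s0 = x NAND z = 1 NAND 1 = 0
s1 = NOT s0 = NOT 0 = 1
s2 = s0 OR s1 = 0 OR 1 = 1
s3 = s0 OR s2 = 0 OR 1 = 1
s4 = y NAND s3 = 1 NAND 1 = 0
s5 = s0 OR s4 = 0 OR 0 = 0
So s5 = 0 as required.

x=1, y=1, z=1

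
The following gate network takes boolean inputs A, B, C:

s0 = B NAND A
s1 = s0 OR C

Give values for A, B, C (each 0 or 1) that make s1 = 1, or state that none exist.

Check with A=1, B=0, C=1:
s0 = B NAND A = 0 NAND 1 = 1
s1 = s0 OR C = 1 OR 1 = 1
So s1 = 1 as required.

A=1, B=0, C=1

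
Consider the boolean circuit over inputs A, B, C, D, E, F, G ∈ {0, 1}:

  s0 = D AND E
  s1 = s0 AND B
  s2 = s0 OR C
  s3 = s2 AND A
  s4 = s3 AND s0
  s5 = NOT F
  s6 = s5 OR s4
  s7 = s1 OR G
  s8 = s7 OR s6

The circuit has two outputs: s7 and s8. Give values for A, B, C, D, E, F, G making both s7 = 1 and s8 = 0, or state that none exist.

no solution exists

Across all 128 input combinations, none give both s7 = 1 and s8 = 0.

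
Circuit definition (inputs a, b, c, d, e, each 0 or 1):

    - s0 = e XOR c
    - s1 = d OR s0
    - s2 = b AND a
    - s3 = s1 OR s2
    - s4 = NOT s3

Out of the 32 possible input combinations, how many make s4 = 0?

26

s4 = NOT s3 must be 0, so s3 = 1.
s3 = s1 OR s2 must be 1, so at least one of s1, s2 is 1.
Enumerating the 32 input combinations, 26 give s4 = 0 and 6 give s4 = 1.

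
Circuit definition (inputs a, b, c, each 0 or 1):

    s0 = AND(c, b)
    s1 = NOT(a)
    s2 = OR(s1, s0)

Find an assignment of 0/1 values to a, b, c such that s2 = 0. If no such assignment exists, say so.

a=1, b=0, c=1

s2 = OR(s1, s0) must be 0, so both s1 = 0 and s0 = 0.
s1 = NOT(a) must be 0, so a = 1.
Check with a=1, b=0, c=1:
s0 = AND(c, b) = AND(1, 0) = 0
s1 = NOT(a) = NOT 1 = 0
s2 = OR(s1, s0) = OR(0, 0) = 0
So s2 = 0 as required.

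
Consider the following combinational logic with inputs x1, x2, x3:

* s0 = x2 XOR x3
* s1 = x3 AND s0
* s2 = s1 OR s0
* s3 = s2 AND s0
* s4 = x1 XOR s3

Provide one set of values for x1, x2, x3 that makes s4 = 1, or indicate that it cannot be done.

s4 = x1 XOR s3 must be 1, so x1 and s3 differ.
Check with x1=1, x2=0, x3=0:
s0 = x2 XOR x3 = 0 XOR 0 = 0
s1 = x3 AND s0 = 0 AND 0 = 0
s2 = s1 OR s0 = 0 OR 0 = 0
s3 = s2 AND s0 = 0 AND 0 = 0
s4 = x1 XOR s3 = 1 XOR 0 = 1
So s4 = 1 as required.

x1=1, x2=0, x3=0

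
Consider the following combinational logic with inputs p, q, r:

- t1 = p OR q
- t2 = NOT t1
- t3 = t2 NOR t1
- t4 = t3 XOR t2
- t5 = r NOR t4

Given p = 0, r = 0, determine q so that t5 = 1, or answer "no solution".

q=1

Check with p = 0, r = 0 and q=1:
t1 = p OR q = 0 OR 1 = 1
t2 = NOT t1 = NOT 1 = 0
t3 = t2 NOR t1 = 0 NOR 1 = 0
t4 = t3 XOR t2 = 0 XOR 0 = 0
t5 = r NOR t4 = 0 NOR 0 = 1
So t5 = 1.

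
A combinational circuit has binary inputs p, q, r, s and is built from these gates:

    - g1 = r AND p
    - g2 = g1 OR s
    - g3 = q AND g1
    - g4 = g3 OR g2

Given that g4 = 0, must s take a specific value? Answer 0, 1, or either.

0

g4 = g3 OR g2 must be 0, so both g3 = 0 and g2 = 0.
g3 = q AND g1 must be 0, so at least one of q, g1 is 0.
g2 = g1 OR s must be 0, so both g1 = 0 and s = 0.
Every assignment with g4 = 0 has s = 0; there are 6 such assignment(s).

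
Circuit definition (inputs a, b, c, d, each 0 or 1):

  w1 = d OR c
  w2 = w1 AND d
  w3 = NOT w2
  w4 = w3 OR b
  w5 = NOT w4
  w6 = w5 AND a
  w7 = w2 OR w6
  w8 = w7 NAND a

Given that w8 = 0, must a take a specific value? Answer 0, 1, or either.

1

w8 = w7 NAND a must be 0, so both w7 = 1 and a = 1.
w7 = w2 OR w6 must be 1, so at least one of w2, w6 is 1.
Every assignment with w8 = 0 has a = 1; there are 4 such assignment(s).
  a=1, b=0, c=0, d=1
  a=1, b=0, c=1, d=1
  a=1, b=1, c=0, d=1
  a=1, b=1, c=1, d=1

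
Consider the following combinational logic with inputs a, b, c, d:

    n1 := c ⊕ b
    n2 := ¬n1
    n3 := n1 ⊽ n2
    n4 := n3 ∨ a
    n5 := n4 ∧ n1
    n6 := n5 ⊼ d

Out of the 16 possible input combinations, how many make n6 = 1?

n6 = n5 ⊼ d must be 1, so at least one of n5, d is 0.
Enumerating the 16 input combinations, 14 give n6 = 1 and 2 give n6 = 0.

14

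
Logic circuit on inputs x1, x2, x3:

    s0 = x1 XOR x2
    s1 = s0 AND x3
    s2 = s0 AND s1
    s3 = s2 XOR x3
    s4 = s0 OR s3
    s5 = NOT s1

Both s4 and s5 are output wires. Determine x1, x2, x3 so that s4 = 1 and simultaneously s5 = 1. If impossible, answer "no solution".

Check with x1=1, x2=1, x3=1:
s0 = x1 XOR x2 = 1 XOR 1 = 0
s1 = s0 AND x3 = 0 AND 1 = 0
s2 = s0 AND s1 = 0 AND 0 = 0
s3 = s2 XOR x3 = 0 XOR 1 = 1
s4 = s0 OR s3 = 0 OR 1 = 1
s5 = NOT s1 = NOT 0 = 1
So s4 = 1 and s5 = 1.

x1=1, x2=1, x3=1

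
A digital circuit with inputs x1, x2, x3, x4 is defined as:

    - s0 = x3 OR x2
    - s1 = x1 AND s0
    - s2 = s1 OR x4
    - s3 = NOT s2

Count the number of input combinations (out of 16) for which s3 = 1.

s3 = NOT s2 must be 1, so s2 = 0.
Enumerating the 16 input combinations, 5 give s3 = 1 and 11 give s3 = 0.

5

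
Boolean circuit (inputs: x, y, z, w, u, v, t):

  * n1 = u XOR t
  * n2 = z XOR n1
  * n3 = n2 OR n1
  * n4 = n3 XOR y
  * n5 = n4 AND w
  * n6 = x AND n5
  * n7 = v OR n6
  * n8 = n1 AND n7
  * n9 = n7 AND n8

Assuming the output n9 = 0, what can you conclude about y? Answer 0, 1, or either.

either

Both values of y occur among assignments with n9 = 0:
  y=0: x=0, y=0, z=0, w=0, u=0, v=0, t=0
  y=1: x=0, y=1, z=0, w=0, u=0, v=0, t=0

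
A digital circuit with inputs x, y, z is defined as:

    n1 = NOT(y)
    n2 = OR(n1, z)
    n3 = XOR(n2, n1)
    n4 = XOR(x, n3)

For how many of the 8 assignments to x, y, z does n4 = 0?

4

n4 = XOR(x, n3) must be 0, so x and n3 are equal.
Enumerating the 8 input combinations, 4 give n4 = 0 and 4 give n4 = 1.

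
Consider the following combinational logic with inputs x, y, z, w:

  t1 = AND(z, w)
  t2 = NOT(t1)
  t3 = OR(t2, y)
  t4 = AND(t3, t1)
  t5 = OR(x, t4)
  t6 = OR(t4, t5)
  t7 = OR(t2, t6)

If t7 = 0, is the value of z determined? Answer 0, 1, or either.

t7 = OR(t2, t6) must be 0, so both t2 = 0 and t6 = 0.
t2 = NOT(t1) must be 0, so t1 = 1.
Every assignment with t7 = 0 has z = 1; there are 1 such assignment(s).
  x=0, y=0, z=1, w=1

1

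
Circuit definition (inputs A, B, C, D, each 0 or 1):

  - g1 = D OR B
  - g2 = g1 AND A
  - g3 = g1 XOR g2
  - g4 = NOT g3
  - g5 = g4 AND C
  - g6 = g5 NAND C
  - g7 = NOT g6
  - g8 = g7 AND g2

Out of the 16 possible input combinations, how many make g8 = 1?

3

g8 = g7 AND g2 must be 1, so both g7 = 1 and g2 = 1.
Satisfying assignments:
  A=1, B=0, C=1, D=1
  A=1, B=1, C=1, D=0
  A=1, B=1, C=1, D=1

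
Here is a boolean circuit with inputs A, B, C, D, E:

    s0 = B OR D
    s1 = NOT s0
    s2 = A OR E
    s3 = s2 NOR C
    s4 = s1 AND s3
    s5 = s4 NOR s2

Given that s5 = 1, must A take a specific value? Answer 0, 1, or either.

0

s5 = s4 NOR s2 must be 1, so both s4 = 0 and s2 = 0.
Every assignment with s5 = 1 has A = 0; there are 7 such assignment(s).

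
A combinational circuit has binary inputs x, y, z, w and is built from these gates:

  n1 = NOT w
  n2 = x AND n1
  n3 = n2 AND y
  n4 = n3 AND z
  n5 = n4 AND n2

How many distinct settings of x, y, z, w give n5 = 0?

n5 = n4 AND n2 must be 0, so at least one of n4, n2 is 0.
Enumerating the 16 input combinations, 15 give n5 = 0 and 1 give n5 = 1.

15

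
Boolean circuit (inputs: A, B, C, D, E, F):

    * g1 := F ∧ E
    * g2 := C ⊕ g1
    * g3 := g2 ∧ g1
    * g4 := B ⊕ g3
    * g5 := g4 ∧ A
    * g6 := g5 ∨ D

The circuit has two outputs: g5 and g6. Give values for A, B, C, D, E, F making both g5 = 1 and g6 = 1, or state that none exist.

Check with A=1, B=1, C=0, D=0, E=0, F=0:
g1 = F ∧ E = 0 ∧ 0 = 0
g2 = C ⊕ g1 = 0 ⊕ 0 = 0
g3 = g2 ∧ g1 = 0 ∧ 0 = 0
g4 = B ⊕ g3 = 1 ⊕ 0 = 1
g5 = g4 ∧ A = 1 ∧ 1 = 1
g6 = g5 ∨ D = 1 ∨ 0 = 1
So g5 = 1 and g6 = 1.

A=1, B=1, C=0, D=0, E=0, F=0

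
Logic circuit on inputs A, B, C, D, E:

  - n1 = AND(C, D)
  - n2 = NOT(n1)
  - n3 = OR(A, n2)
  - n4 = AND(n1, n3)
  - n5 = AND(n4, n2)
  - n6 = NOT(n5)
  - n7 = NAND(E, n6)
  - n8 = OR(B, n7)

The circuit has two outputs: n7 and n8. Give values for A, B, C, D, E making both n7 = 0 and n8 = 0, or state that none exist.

A=0, B=0, C=0, D=0, E=1

Check with A=0, B=0, C=0, D=0, E=1:
n1 = AND(C, D) = AND(0, 0) = 0
n2 = NOT(n1) = NOT 0 = 1
n3 = OR(A, n2) = OR(0, 1) = 1
n4 = AND(n1, n3) = AND(0, 1) = 0
n5 = AND(n4, n2) = AND(0, 1) = 0
n6 = NOT(n5) = NOT 0 = 1
n7 = NAND(E, n6) = NAND(1, 1) = 0
n8 = OR(B, n7) = OR(0, 0) = 0
So n7 = 0 and n8 = 0.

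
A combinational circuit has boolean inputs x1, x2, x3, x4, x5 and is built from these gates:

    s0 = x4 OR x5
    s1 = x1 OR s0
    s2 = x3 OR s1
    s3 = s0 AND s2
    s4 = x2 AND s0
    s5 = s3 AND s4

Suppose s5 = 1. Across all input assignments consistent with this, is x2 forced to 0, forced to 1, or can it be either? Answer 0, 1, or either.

s5 = s3 AND s4 must be 1, so both s3 = 1 and s4 = 1.
s3 = s0 AND s2 must be 1, so both s0 = 1 and s2 = 1.
s4 = x2 AND s0 must be 1, so both x2 = 1 and s0 = 1.
Every assignment with s5 = 1 has x2 = 1; there are 12 such assignment(s).

1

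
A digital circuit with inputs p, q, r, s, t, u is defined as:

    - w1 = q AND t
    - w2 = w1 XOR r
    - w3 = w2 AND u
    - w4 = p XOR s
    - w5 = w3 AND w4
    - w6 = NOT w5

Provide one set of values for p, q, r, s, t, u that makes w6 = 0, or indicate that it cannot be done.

w6 = NOT w5 must be 0, so w5 = 1.
w5 = w3 AND w4 must be 1, so both w3 = 1 and w4 = 1.
w3 = w2 AND u must be 1, so both w2 = 1 and u = 1.
Check with p=0 q=0 r=1 s=1 t=0 u=1:
w1 = q AND t = 0 AND 0 = 0
w2 = w1 XOR r = 0 XOR 1 = 1
w3 = w2 AND u = 1 AND 1 = 1
w4 = p XOR s = 0 XOR 1 = 1
w5 = w3 AND w4 = 1 AND 1 = 1
w6 = NOT w5 = NOT 1 = 0
So w6 = 0 as required.

p=0 q=0 r=1 s=1 t=0 u=1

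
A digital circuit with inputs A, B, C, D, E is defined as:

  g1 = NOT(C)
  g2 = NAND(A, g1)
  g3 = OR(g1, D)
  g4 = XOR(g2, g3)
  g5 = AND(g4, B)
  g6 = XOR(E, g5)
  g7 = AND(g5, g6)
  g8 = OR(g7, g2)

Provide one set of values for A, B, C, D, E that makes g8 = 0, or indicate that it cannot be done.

A=1, B=0, C=0, D=0, E=0

Check with A=1, B=0, C=0, D=0, E=0:
g1 = NOT(C) = NOT 0 = 1
g2 = NAND(A, g1) = NAND(1, 1) = 0
g3 = OR(g1, D) = OR(1, 0) = 1
g4 = XOR(g2, g3) = XOR(0, 1) = 1
g5 = AND(g4, B) = AND(1, 0) = 0
g6 = XOR(E, g5) = XOR(0, 0) = 0
g7 = AND(g5, g6) = AND(0, 0) = 0
g8 = OR(g7, g2) = OR(0, 0) = 0
So g8 = 0 as required.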